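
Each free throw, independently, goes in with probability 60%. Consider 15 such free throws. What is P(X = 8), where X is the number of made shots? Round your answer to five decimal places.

X ~ Binomial(n=15, p=0.60).
P(X=8) = C(15,8) · p^8 · (1−p)^7
= 6435 · 0.016796 · 0.0016384 = 0.1770837

0.17708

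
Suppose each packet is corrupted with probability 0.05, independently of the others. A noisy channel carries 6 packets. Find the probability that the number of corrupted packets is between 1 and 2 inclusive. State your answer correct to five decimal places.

X ~ Binomial(6, 0.05); P(1 ≤ X ≤ 2) = Σ C(6,k) p^k (1−p)^(6−k) over k:
  k=1: C(6,1)·0.05^1·0.95^5 = 0.2321343
  k=2: C(6,2)·0.05^2·0.95^4 = 0.0305440
Total = 0.2626783

0.26268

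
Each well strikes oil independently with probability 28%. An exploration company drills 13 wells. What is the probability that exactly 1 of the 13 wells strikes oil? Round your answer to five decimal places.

0.07065

X ~ Binomial(n=13, p=0.28).
P(X=1) = C(13,1) · p^1 · (1−p)^12
= 13 · 0.28 · 0.019408 = 0.0706466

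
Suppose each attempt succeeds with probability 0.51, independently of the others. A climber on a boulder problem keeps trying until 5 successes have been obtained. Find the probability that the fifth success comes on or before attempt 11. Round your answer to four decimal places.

Finishing within 11 attempts ⇔ at least 5 successes in the first 11. With X ~ Binomial(11, 0.51), P(Y ≤ 11) = 1 − P(X ≤ 4).
  k=0: C(11,0)·0.51^0·0.49^11 = 0.000391
  k=1: C(11,1)·0.51^1·0.49^10 = 0.004476
  k=2: C(11,2)·0.51^2·0.49^9 = 0.023295
  k=3: C(11,3)·0.51^3·0.49^8 = 0.072738
  k=4: C(11,4)·0.51^4·0.49^7 = 0.151414
1 − 0.252315 = 0.747685

0.7477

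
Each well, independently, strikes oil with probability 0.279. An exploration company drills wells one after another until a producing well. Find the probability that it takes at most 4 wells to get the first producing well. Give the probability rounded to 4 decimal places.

0.7298

Y = number of wells to the first success; geometric, p = 0.279.
P(Y ≤ 4) = 1 − (1−p)^4 = 1 − 0.270235 = 0.729765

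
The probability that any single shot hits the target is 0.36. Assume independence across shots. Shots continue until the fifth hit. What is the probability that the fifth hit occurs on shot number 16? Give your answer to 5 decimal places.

0.06090

Y = trial on which the fifth success occurs; negative binomial, r=5, p=0.36.
P(Y=16) = C(15,4) · p^5 · (1−p)^11
= 1365 · 0.0060466 · 0.0073787 = 0.0609011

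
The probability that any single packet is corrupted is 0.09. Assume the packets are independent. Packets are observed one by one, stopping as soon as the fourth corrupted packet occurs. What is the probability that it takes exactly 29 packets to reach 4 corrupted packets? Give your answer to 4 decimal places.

0.0203

Y = trial on which the fourth success occurs; negative binomial, r=4, p=0.09.
P(Y=29) = C(28,3) · p^4 · (1−p)^25
= 3276 · 6.561e-05 · 0.094631 = 0.020340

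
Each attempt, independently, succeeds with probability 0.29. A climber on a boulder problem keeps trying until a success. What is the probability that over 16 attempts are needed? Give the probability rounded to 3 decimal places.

0.004

Y = number of attempts to the first success; geometric, p = 0.29.
P(Y > 16) = P(first 16 all fail) = (1−p)^16 = 0.00417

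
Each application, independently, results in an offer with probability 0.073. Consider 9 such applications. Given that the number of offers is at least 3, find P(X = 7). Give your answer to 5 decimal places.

0.00001

X ~ Binomial(9, 0.073). Want P(X=7 | X≥3) = P(X=7) / P(X≥3).
P(X=7) = C(9,7)·0.073^7·0.927^2 = 0.0000003
P(X≥3) = 1 − 0.5054959 − 0.3582641 − 0.1128512 = 0.0233888
Ratio = 0.0000003 / 0.0233888 = 0.0000146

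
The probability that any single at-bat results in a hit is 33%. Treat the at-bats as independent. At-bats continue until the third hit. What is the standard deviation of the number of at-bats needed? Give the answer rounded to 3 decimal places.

Y = total at-bats until the third success; negative binomial with r=3, p=0.33.
SD(Y) = √[r(1−p)/p²] = √(18.45730) = 4.29620

4.296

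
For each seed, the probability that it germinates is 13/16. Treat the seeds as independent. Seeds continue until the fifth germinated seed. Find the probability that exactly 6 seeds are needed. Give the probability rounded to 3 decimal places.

Y = trial on which the fifth success occurs; negative binomial, r=5, p=0.8125.
P(Y=6) = C(5,4) · p^5 · (1−p)^1
= 5 · 0.35409 · 0.1875 = 0.33196

0.332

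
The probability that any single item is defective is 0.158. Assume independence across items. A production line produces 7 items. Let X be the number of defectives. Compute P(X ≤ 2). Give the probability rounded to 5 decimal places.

0.91603

X ~ Binomial(7, 0.158); P(X ≤ 2) = Σ C(7,k) p^k (1−p)^(7−k) over k:
  k=0: C(7,0)·0.158^0·0.842^7 = 0.3000438
  k=1: C(7,1)·0.158^1·0.842^6 = 0.3941193
  k=2: C(7,2)·0.158^2·0.842^5 = 0.2218676
Total = 0.9160307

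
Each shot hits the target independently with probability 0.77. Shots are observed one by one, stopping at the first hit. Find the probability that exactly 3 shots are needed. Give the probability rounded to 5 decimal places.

0.04073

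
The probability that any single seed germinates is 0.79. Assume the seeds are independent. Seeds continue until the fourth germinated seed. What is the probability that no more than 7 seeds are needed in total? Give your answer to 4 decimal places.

Finishing within 7 seeds ⇔ at least 4 successes in the first 7. With X ~ Binomial(7, 0.79), P(Y ≤ 7) = 1 − P(X ≤ 3).
  k=0: C(7,0)·0.79^0·0.21^7 = 0.000018
  k=1: C(7,1)·0.79^1·0.21^6 = 0.000474
  k=2: C(7,2)·0.79^2·0.21^5 = 0.005353
  k=3: C(7,3)·0.79^3·0.21^4 = 0.033560
1 − 0.039405 = 0.960595

0.9606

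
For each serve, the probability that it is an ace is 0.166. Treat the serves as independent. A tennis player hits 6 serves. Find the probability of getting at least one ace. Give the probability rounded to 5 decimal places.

0.66349

P(at least one) = 1 − P(none) = 1 − (1 − 0.166)^6
= 1 − 0.3365087 = 0.6634913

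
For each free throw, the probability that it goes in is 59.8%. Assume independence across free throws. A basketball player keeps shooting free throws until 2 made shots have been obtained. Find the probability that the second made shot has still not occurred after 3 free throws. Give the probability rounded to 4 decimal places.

0.3549

Needing more than 3 free throws ⇔ fewer than 2 successes in the first 3. With X ~ Binomial(3, 0.598), P(Y > 3) = P(X ≤ 1).
  k=0: C(3,0)·0.598^0·0.402^3 = 0.064965
  k=1: C(3,1)·0.598^1·0.402^2 = 0.289918
P(X ≤ 1) = 0.354882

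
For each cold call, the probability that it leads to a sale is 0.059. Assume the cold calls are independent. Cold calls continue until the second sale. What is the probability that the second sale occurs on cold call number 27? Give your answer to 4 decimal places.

Y = trial on which the second success occurs; negative binomial, r=2, p=0.059.
P(Y=27) = C(26,1) · p^2 · (1−p)^25
= 26 · 0.003481 · 0.21865 = 0.019789

0.0198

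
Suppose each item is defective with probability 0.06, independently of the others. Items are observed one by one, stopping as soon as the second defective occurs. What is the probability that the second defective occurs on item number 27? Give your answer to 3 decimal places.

0.020

Y = trial on which the second success occurs; negative binomial, r=2, p=0.06.
P(Y=27) = C(26,1) · p^2 · (1−p)^25
= 26 · 0.0036 · 0.21291 = 0.01993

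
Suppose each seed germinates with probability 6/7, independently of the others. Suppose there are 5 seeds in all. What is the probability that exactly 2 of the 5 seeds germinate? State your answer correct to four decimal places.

0.0214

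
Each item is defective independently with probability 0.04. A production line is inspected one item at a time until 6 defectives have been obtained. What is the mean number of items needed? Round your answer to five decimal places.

Y = total items until the sixth success; negative binomial with r=6, p=0.04.
E[Y] = r / p = 6 / 0.04 = 150.0000000

150.00000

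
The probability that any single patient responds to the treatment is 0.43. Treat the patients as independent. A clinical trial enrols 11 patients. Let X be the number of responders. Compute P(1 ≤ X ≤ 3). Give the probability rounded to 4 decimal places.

X ~ Binomial(11, 0.43); P(1 ≤ X ≤ 3) = Σ C(11,k) p^k (1−p)^(11−k) over k:
  k=1: C(11,1)·0.43^1·0.57^10 = 0.017124
  k=2: C(11,2)·0.43^2·0.57^9 = 0.064591
  k=3: C(11,3)·0.43^3·0.57^8 = 0.146180
Total = 0.227895

0.2279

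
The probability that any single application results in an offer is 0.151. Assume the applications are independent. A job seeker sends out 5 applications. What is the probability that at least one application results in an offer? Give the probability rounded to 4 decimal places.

0.5589

P(at least one) = 1 − P(none) = 1 − (1 − 0.151)^5
= 1 − 0.441101 = 0.558899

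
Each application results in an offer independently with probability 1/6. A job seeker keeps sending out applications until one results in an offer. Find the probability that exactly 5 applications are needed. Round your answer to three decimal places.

0.080

Geometric (trials to first success), p = 0.166667.
P(Y = 5) = (1−p)^4 · p = 0.48225 · 0.166667 = 0.08038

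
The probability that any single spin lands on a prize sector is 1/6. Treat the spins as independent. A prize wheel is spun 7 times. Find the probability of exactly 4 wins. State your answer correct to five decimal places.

X ~ Binomial(n=7, p=0.166667).
P(X=4) = C(7,4) · p^4 · (1−p)^3
= 35 · 0.0007716 · 0.5787 = 0.0156286

0.01563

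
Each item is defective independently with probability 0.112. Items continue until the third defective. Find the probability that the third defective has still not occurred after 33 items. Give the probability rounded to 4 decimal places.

Needing more than 33 items ⇔ fewer than 3 successes in the first 33. With X ~ Binomial(33, 0.112), P(Y > 33) = P(X ≤ 2).
  k=0: C(33,0)·0.112^0·0.888^33 = 0.019844
  k=1: C(33,1)·0.112^1·0.888^32 = 0.082594
  k=2: C(33,2)·0.112^2·0.888^31 = 0.166676
P(X ≤ 2) = 0.269113

0.2691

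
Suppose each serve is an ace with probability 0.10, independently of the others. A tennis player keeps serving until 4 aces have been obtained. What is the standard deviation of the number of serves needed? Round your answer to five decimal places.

Y = total serves until the fourth success; negative binomial with r=4, p=0.10.
SD(Y) = √[r(1−p)/p²] = √(360.0000000) = 18.9736660

18.97367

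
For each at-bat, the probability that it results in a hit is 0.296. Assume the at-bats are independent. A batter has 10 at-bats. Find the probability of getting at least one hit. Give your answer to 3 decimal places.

0.970

P(at least one) = 1 − P(none) = 1 − (1 − 0.296)^10
= 1 − 0.02990 = 0.97010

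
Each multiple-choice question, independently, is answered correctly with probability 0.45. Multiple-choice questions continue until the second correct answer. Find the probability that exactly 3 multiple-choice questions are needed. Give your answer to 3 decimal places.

Y = trial on which the second success occurs; negative binomial, r=2, p=0.45.
P(Y=3) = C(2,1) · p^2 · (1−p)^1
= 2 · 0.2025 · 0.55 = 0.22275

0.223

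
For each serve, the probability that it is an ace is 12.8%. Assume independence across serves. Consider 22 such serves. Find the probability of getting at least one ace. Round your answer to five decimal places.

0.95087

P(at least one) = 1 − P(none) = 1 − (1 − 0.128)^22
= 1 − 0.0491318 = 0.9508682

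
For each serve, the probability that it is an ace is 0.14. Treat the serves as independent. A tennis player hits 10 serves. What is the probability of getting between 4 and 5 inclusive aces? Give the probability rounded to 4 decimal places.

X ~ Binomial(10, 0.14); P(4 ≤ X ≤ 5) = Σ C(10,k) p^k (1−p)^(10−k) over k:
  k=4: C(10,4)·0.14^4·0.86^6 = 0.032638
  k=5: C(10,5)·0.14^5·0.86^5 = 0.006376
Total = 0.039014

0.0390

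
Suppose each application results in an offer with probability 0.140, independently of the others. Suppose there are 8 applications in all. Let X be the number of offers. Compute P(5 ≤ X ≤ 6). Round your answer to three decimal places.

0.002

X ~ Binomial(8, 0.14); P(5 ≤ X ≤ 6) = Σ C(8,k) p^k (1−p)^(8−k) over k:
  k=5: C(8,5)·0.14^5·0.86^3 = 0.00192
  k=6: C(8,6)·0.14^6·0.86^2 = 0.00016
Total = 0.00207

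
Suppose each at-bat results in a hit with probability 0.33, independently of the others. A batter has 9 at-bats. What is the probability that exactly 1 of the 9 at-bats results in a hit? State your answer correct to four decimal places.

X ~ Binomial(n=9, p=0.33).
P(X=1) = C(9,1) · p^1 · (1−p)^8
= 9 · 0.33 · 0.040607 = 0.120602

0.1206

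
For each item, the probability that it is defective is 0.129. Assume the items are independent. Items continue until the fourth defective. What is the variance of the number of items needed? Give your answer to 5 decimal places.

Y = total items until the fourth success; negative binomial with r=4, p=0.129.
Var(Y) = r(1−p)/p² = 4·0.871 / 0.129² = 209.3624181

209.36242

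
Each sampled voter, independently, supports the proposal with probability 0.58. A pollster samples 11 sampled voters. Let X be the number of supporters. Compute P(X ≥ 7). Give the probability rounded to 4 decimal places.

X ~ Binomial(11, 0.58); P(X ≥ 7) = Σ C(11,k) p^k (1−p)^(11−k) over k:
  k=7: C(11,7)·0.58^7·0.42^4 = 0.226729
  k=8: C(11,8)·0.58^8·0.42^3 = 0.156551
  k=9: C(11,9)·0.58^9·0.42^2 = 0.072063
  k=10: C(11,10)·0.58^10·0.42^1 = 0.019903
  k=11: C(11,11)·0.58^11·0.42^0 = 0.002499
Total = 0.477745

0.4777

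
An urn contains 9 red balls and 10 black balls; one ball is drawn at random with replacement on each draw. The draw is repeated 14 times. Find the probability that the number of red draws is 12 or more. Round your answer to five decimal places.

0.00369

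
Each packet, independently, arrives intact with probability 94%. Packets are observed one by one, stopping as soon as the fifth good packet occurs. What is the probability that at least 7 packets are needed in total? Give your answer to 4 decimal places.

0.0459

Needing more than 6 packets ⇔ fewer than 5 successes in the first 6. With X ~ Binomial(6, 0.94), P(Y > 6) = P(X ≤ 4).
  k=0: C(6,0)·0.94^0·0.06^6 = 0.000000
  k=1: C(6,1)·0.94^1·0.06^5 = 0.000004
  k=2: C(6,2)·0.94^2·0.06^4 = 0.000172
  k=3: C(6,3)·0.94^3·0.06^3 = 0.003588
  k=4: C(6,4)·0.94^4·0.06^2 = 0.042160
P(X ≤ 4) = 0.045925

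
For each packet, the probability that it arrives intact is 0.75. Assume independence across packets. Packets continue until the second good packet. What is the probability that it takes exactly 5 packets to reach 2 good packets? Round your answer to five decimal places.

0.03516

Y = trial on which the second success occurs; negative binomial, r=2, p=0.75.
P(Y=5) = C(4,1) · p^2 · (1−p)^3
= 4 · 0.5625 · 0.015625 = 0.0351562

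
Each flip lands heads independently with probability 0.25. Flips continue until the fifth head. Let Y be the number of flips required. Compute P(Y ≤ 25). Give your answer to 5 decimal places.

Finishing within 25 flips ⇔ at least 5 successes in the first 25. With X ~ Binomial(25, 0.25), P(Y ≤ 25) = 1 − P(X ≤ 4).
  k=0: C(25,0)·0.25^0·0.75^25 = 0.0007525
  k=1: C(25,1)·0.25^1·0.75^24 = 0.0062712
  k=2: C(25,2)·0.25^2·0.75^23 = 0.0250848
  k=3: C(25,3)·0.25^3·0.75^22 = 0.0641056
  k=4: C(25,4)·0.25^4·0.75^21 = 0.1175268
1 − 0.2137409 = 0.7862591

0.78626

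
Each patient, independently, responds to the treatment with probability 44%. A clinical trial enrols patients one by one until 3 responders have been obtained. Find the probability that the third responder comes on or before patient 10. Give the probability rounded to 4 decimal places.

Finishing within 10 patients ⇔ at least 3 successes in the first 10. With X ~ Binomial(10, 0.44), P(Y ≤ 10) = 1 − P(X ≤ 2).
  k=0: C(10,0)·0.44^0·0.56^10 = 0.003033
  k=1: C(10,1)·0.44^1·0.56^9 = 0.023831
  k=2: C(10,2)·0.44^2·0.56^8 = 0.084260
1 − 0.111124 = 0.888876

0.8889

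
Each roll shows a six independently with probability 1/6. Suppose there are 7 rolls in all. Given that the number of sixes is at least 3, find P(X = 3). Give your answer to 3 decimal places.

0.816

X ~ Binomial(7, 0.166667). Want P(X=3 | X≥3) = P(X=3) / P(X≥3).
P(X=3) = C(7,3)·0.166667^3·0.833333^4 = 0.07814
P(X≥3) = 1 − 0.27908 − 0.39071 − 0.23443 = 0.09578
Ratio = 0.07814 / 0.09578 = 0.81590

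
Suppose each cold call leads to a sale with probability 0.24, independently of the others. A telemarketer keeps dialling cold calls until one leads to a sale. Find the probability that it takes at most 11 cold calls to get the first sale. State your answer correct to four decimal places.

0.9511

Y = number of cold calls to the first success; geometric, p = 0.24.
P(Y ≤ 11) = 1 − (1−p)^11 = 1 − 0.048860 = 0.951140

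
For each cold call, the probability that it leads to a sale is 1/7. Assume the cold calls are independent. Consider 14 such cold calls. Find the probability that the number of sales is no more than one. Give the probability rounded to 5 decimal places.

X ~ Binomial(14, 0.142857); P(X ≤ 1) = Σ C(14,k) p^k (1−p)^(14−k) over k:
  k=0: C(14,0)·0.142857^0·0.857143^14 = 0.1155433
  k=1: C(14,1)·0.142857^1·0.857143^13 = 0.2696011
Total = 0.3851445

0.38514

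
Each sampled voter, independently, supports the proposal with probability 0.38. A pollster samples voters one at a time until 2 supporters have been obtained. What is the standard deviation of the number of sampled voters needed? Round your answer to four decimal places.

Y = total sampled voters until the second success; negative binomial with r=2, p=0.38.
SD(Y) = √[r(1−p)/p²] = √(8.587258) = 2.930402

2.9304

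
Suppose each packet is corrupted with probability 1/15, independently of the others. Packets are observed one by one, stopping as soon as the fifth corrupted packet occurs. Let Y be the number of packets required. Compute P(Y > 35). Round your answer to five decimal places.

0.91927

Needing more than 35 packets ⇔ fewer than 5 successes in the first 35. With X ~ Binomial(35, 0.066667), P(Y > 35) = P(X ≤ 4).
  k=0: C(35,0)·0.066667^0·0.933333^35 = 0.0893896
  k=1: C(35,1)·0.066667^1·0.933333^34 = 0.2234741
  k=2: C(35,2)·0.066667^2·0.933333^33 = 0.2713614
  k=3: C(35,3)·0.066667^3·0.933333^32 = 0.2132125
  k=4: C(35,4)·0.066667^4·0.933333^31 = 0.1218357
P(X ≤ 4) = 0.9192734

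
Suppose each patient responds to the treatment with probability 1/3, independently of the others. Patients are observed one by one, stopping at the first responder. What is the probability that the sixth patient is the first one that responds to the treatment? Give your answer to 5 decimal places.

0.04390

Geometric (trials to first success), p = 0.333333.
P(Y = 6) = (1−p)^5 · p = 0.13169 · 0.333333 = 0.0438957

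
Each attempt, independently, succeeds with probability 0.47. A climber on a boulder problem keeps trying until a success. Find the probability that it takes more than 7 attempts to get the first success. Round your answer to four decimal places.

0.0117

Y = number of attempts to the first success; geometric, p = 0.47.
P(Y > 7) = P(first 7 all fail) = (1−p)^7 = 0.011747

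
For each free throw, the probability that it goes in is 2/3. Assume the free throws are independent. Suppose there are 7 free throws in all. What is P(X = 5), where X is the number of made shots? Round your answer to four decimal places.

0.3073

X ~ Binomial(n=7, p=0.666667).
P(X=5) = C(7,5) · p^5 · (1−p)^2
= 21 · 0.13169 · 0.11111 = 0.307270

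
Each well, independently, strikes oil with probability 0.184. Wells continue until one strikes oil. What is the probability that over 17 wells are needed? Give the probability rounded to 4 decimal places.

Y = number of wells to the first success; geometric, p = 0.184.
P(Y > 17) = P(first 17 all fail) = (1−p)^17 = 0.031531

0.0315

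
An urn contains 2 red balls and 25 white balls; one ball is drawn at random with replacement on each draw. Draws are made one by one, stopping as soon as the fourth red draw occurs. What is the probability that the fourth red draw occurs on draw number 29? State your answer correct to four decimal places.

0.0144

Y = trial on which the fourth success occurs; negative binomial, r=4, p=0.074074.
P(Y=29) = C(28,3) · p^4 · (1−p)^25
= 3276 · 3.0107e-05 · 0.14602 = 0.014402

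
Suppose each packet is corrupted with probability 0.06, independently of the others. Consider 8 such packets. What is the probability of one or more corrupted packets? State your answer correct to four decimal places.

P(at least one) = 1 − P(none) = 1 − (1 − 0.06)^8
= 1 − 0.609569 = 0.390431

0.3904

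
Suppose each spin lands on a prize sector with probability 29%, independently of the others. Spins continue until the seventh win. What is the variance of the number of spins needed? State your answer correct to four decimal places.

59.0963

Y = total spins until the seventh success; negative binomial with r=7, p=0.29.
Var(Y) = r(1−p)/p² = 7·0.71 / 0.29² = 59.096314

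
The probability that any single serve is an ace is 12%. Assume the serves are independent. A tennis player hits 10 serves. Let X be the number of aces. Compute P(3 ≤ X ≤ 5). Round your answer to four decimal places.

0.1083

X ~ Binomial(10, 0.12); P(3 ≤ X ≤ 5) = Σ C(10,k) p^k (1−p)^(10−k) over k:
  k=3: C(10,3)·0.12^3·0.88^7 = 0.084743
  k=4: C(10,4)·0.12^4·0.88^6 = 0.020223
  k=5: C(10,5)·0.12^5·0.88^5 = 0.003309
Total = 0.108275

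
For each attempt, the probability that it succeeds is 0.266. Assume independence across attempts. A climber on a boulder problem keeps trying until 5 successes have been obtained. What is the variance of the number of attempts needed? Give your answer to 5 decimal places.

51.86839

Y = total attempts until the fifth success; negative binomial with r=5, p=0.266.
Var(Y) = r(1−p)/p² = 5·0.734 / 0.266² = 51.8683928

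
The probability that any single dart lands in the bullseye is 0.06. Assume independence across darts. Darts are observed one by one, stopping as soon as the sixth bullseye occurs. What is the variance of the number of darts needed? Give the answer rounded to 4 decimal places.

1566.6667

Y = total darts until the sixth success; negative binomial with r=6, p=0.06.
Var(Y) = r(1−p)/p² = 6·0.94 / 0.06² = 1566.666667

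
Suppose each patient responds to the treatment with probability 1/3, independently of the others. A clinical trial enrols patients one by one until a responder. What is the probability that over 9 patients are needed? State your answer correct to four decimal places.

0.0260

Y = number of patients to the first success; geometric, p = 0.333333.
P(Y > 9) = P(first 9 all fail) = (1−p)^9 = 0.026012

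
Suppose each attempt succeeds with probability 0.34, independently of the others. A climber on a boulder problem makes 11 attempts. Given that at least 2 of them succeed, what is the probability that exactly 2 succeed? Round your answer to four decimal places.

0.1623

X ~ Binomial(11, 0.34). Want P(X=2 | X≥2) = P(X=2) / P(X≥2).
P(X=2) = C(11,2)·0.34^2·0.66^9 = 0.151083
P(X≥2) = 1 − 0.010351 − 0.058656 = 0.930993
Ratio = 0.151083 / 0.930993 = 0.162282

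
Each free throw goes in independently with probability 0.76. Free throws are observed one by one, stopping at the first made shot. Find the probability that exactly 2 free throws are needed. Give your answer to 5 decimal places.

Geometric (trials to first success), p = 0.76.
P(Y = 2) = (1−p)^1 · p = 0.24 · 0.76 = 0.1824000

0.18240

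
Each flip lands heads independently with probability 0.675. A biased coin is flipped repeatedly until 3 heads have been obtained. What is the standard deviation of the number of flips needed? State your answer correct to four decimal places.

Y = total flips until the third success; negative binomial with r=3, p=0.675.
SD(Y) = √[r(1−p)/p²] = √(2.139918) = 1.462846

1.4628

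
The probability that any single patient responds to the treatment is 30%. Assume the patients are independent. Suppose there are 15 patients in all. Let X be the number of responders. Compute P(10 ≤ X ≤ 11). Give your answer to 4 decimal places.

X ~ Binomial(15, 0.30); P(10 ≤ X ≤ 11) = Σ C(15,k) p^k (1−p)^(15−k) over k:
  k=10: C(15,10)·0.30^10·0.70^5 = 0.002980
  k=11: C(15,11)·0.30^11·0.70^4 = 0.000581
Total = 0.003561

0.0036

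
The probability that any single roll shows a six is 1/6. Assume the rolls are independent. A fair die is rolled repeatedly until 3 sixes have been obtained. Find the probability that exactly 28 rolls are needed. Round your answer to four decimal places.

0.0170

Y = trial on which the third success occurs; negative binomial, r=3, p=0.166667.
P(Y=28) = C(27,2) · p^3 · (1−p)^25
= 351 · 0.0046296 · 0.010483 = 0.017034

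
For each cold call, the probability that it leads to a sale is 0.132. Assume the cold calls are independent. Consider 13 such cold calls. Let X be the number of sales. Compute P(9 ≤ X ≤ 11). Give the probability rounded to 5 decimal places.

0.00001

X ~ Binomial(13, 0.132); P(9 ≤ X ≤ 11) = Σ C(13,k) p^k (1−p)^(13−k) over k:
  k=9: C(13,9)·0.132^9·0.868^4 = 0.0000049
  k=10: C(13,10)·0.132^10·0.868^3 = 0.0000003
  k=11: C(13,11)·0.132^11·0.868^2 = 0.0000000
Total = 0.0000053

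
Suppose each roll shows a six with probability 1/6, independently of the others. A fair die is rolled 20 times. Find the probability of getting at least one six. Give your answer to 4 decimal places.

P(at least one) = 1 − P(none) = 1 − (1 − 0.166667)^20
= 1 − 0.026084 = 0.973916

0.9739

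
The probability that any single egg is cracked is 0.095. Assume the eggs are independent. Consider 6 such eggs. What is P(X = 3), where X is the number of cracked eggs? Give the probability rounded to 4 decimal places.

X ~ Binomial(n=6, p=0.095).
P(X=3) = C(6,3) · p^3 · (1−p)^3
= 20 · 0.00085737 · 0.74122 = 0.012710

0.0127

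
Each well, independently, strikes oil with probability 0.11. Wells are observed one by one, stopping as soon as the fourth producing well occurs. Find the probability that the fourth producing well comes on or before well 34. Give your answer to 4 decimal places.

0.5231

Finishing within 34 wells ⇔ at least 4 successes in the first 34. With X ~ Binomial(34, 0.11), P(Y ≤ 34) = 1 − P(X ≤ 3).
  k=0: C(34,0)·0.11^0·0.89^34 = 0.019022
  k=1: C(34,1)·0.11^1·0.89^33 = 0.079936
  k=2: C(34,2)·0.11^2·0.89^32 = 0.163015
  k=3: C(34,3)·0.11^3·0.89^31 = 0.214912
1 − 0.476885 = 0.523115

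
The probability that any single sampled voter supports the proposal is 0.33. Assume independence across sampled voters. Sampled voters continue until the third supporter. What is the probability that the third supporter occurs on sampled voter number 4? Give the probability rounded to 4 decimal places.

Y = trial on which the third success occurs; negative binomial, r=3, p=0.33.
P(Y=4) = C(3,2) · p^3 · (1−p)^1
= 3 · 0.035937 · 0.67 = 0.072233

0.0722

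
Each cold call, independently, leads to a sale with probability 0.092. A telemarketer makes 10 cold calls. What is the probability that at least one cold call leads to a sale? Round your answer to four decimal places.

P(at least one) = 1 − P(none) = 1 − (1 − 0.092)^10
= 1 − 0.380942 = 0.619058

0.6191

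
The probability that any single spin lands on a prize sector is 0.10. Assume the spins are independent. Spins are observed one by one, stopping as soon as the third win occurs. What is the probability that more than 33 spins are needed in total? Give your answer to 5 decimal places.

0.34566

Needing more than 33 spins ⇔ fewer than 3 successes in the first 33. With X ~ Binomial(33, 0.10), P(Y > 33) = P(X ≤ 2).
  k=0: C(33,0)·0.10^0·0.90^33 = 0.0309032
  k=1: C(33,1)·0.10^1·0.90^32 = 0.1133116
  k=2: C(33,2)·0.10^2·0.90^31 = 0.2014428
P(X ≤ 2) = 0.3456575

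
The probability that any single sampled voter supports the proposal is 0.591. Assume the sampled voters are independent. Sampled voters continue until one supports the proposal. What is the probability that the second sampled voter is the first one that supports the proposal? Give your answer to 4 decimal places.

Geometric (trials to first success), p = 0.591.
P(Y = 2) = (1−p)^1 · p = 0.409 · 0.591 = 0.241719

0.2417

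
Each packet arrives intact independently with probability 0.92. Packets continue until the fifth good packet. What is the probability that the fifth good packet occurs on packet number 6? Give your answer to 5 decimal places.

0.26363

Y = trial on which the fifth success occurs; negative binomial, r=5, p=0.92.
P(Y=6) = C(5,4) · p^5 · (1−p)^1
= 5 · 0.65908 · 0.08 = 0.2636326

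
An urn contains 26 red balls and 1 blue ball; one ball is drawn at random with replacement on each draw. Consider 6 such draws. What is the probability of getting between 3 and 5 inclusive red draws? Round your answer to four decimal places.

0.2026

X ~ Binomial(6, 0.962963); P(3 ≤ X ≤ 5) = Σ C(6,k) p^k (1−p)^(6−k) over k:
  k=3: C(6,3)·0.962963^3·0.037037^3 = 0.000907
  k=4: C(6,4)·0.962963^4·0.037037^2 = 0.017693
  k=5: C(6,5)·0.962963^5·0.037037^1 = 0.184007
Total = 0.202608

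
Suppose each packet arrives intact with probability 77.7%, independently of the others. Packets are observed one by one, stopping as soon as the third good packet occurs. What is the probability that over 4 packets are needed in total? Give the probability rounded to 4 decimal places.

0.2171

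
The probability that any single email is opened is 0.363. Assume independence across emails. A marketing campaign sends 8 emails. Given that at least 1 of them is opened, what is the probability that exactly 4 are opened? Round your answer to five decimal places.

X ~ Binomial(8, 0.363). Want P(X=4 | X≥1) = P(X=4) / P(X≥1).
P(X=4) = C(8,4)·0.363^4·0.637^4 = 0.2001162
P(X≥1) = 1 − 0.0271091 = 0.9728909
Ratio = 0.2001162 / 0.9728909 = 0.2056923

0.20569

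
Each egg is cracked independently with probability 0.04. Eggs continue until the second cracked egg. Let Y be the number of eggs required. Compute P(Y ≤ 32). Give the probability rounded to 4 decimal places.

0.3681

Finishing within 32 eggs ⇔ at least 2 successes in the first 32. With X ~ Binomial(32, 0.04), P(Y ≤ 32) = 1 − P(X ≤ 1).
  k=0: C(32,0)·0.04^0·0.96^32 = 0.270819
  k=1: C(32,1)·0.04^1·0.96^31 = 0.361092
1 − 0.631911 = 0.368089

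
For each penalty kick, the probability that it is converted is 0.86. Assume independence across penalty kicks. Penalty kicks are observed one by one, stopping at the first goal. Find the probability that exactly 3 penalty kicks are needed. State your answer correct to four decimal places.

0.0169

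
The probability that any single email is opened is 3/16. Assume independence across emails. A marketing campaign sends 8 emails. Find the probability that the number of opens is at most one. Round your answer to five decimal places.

X ~ Binomial(8, 0.1875); P(X ≤ 1) = Σ C(8,k) p^k (1−p)^(8−k) over k:
  k=0: C(8,0)·0.1875^0·0.8125^8 = 0.1899271
  k=1: C(8,1)·0.1875^1·0.8125^7 = 0.3506347
Total = 0.5405618

0.54056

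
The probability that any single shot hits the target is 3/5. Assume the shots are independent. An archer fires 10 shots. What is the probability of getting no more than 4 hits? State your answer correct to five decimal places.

0.16624

X ~ Binomial(10, 0.60); P(X ≤ 4) = Σ C(10,k) p^k (1−p)^(10−k) over k:
  k=0: C(10,0)·0.60^0·0.40^10 = 0.0001049
  k=1: C(10,1)·0.60^1·0.40^9 = 0.0015729
  k=2: C(10,2)·0.60^2·0.40^8 = 0.0106168
  k=3: C(10,3)·0.60^3·0.40^7 = 0.0424673
  k=4: C(10,4)·0.60^4·0.40^6 = 0.1114767
Total = 0.1662386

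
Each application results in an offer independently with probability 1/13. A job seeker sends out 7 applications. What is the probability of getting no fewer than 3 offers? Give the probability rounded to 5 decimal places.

X ~ Binomial(7, 0.076923); P(X ≥ 3) = Σ C(7,k) p^k (1−p)^(7−k) over k:
  k=3: C(7,3)·0.076923^3·0.923077^4 = 0.0115662
  k=4: C(7,4)·0.076923^4·0.923077^3 = 0.0009638
  k=5: C(7,5)·0.076923^5·0.923077^2 = 0.0000482
  k=6: C(7,6)·0.076923^6·0.923077^1 = 0.0000013
  k=7: C(7,7)·0.076923^7·0.923077^0 = 0.0000000
Total = 0.0125796

0.01258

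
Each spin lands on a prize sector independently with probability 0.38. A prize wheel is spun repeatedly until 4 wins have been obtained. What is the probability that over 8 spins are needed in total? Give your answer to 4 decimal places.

0.6401

Needing more than 8 spins ⇔ fewer than 4 successes in the first 8. With X ~ Binomial(8, 0.38), P(Y > 8) = P(X ≤ 3).
  k=0: C(8,0)·0.38^0·0.62^8 = 0.021834
  k=1: C(8,1)·0.38^1·0.62^7 = 0.107057
  k=2: C(8,2)·0.38^2·0.62^6 = 0.229655
  k=3: C(8,3)·0.38^3·0.62^5 = 0.281512
P(X ≤ 3) = 0.640058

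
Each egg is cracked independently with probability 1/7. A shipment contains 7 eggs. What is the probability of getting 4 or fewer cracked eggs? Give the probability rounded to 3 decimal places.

0.999

X ~ Binomial(7, 0.142857); P(X ≤ 4) = Σ C(7,k) p^k (1−p)^(7−k) over k:
  k=0: C(7,0)·0.142857^0·0.857143^7 = 0.33992
  k=1: C(7,1)·0.142857^1·0.857143^6 = 0.39657
  k=2: C(7,2)·0.142857^2·0.857143^5 = 0.19828
  k=3: C(7,3)·0.142857^3·0.857143^4 = 0.05508
  k=4: C(7,4)·0.142857^4·0.857143^3 = 0.00918
Total = 0.99903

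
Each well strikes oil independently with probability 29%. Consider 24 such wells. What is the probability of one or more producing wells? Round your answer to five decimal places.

0.99973

P(at least one) = 1 − P(none) = 1 − (1 − 0.29)^24
= 1 − 0.0002693 = 0.9997307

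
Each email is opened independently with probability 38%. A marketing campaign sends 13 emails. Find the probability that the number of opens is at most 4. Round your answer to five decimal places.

X ~ Binomial(13, 0.38); P(X ≤ 4) = Σ C(13,k) p^k (1−p)^(13−k) over k:
  k=0: C(13,0)·0.38^0·0.62^13 = 0.0020003
  k=1: C(13,1)·0.38^1·0.62^12 = 0.0159378
  k=2: C(13,2)·0.38^2·0.62^11 = 0.0586098
  k=3: C(13,3)·0.38^3·0.62^10 = 0.1317145
  k=4: C(13,4)·0.38^4·0.62^9 = 0.2018207
Total = 0.4100831

0.41008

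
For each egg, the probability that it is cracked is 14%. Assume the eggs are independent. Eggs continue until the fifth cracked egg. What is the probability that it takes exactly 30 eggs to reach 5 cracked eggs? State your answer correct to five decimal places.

0.02943

Y = trial on which the fifth success occurs; negative binomial, r=5, p=0.14.
P(Y=30) = C(29,4) · p^5 · (1−p)^25
= 23751 · 5.3782e-05 · 0.023039 = 0.0294295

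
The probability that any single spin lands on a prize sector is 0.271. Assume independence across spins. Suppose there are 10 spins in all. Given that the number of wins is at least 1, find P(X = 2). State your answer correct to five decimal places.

X ~ Binomial(10, 0.271). Want P(X=2 | X≥1) = P(X=2) / P(X≥1).
P(X=2) = C(10,2)·0.271^2·0.729^8 = 0.2636157
P(X≥1) = 1 − 0.0423912 = 0.9576088
Ratio = 0.2636157 / 0.9576088 = 0.2752854

0.27529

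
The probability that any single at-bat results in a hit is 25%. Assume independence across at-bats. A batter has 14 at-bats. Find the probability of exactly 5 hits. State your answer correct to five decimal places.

0.14680

X ~ Binomial(n=14, p=0.25).
P(X=5) = C(14,5) · p^5 · (1−p)^9
= 2002 · 0.00097656 · 0.075085 = 0.1467964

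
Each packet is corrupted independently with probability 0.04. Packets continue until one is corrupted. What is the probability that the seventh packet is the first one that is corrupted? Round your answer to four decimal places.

0.0313

Geometric (trials to first success), p = 0.04.
P(Y = 7) = (1−p)^6 · p = 0.78276 · 0.04 = 0.031310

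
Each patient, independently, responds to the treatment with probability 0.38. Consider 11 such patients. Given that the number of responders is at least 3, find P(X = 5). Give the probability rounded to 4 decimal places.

0.2440

X ~ Binomial(11, 0.38). Want P(X=5 | X≥3) = P(X=5) / P(X≥3).
P(X=5) = C(11,5)·0.38^5·0.62^6 = 0.207927
P(X≥3) = 1 − 0.005204 − 0.035083 − 0.107512 = 0.852202
Ratio = 0.207927 / 0.852202 = 0.243987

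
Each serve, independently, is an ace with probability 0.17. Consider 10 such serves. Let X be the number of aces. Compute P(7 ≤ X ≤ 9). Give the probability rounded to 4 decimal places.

0.0003

X ~ Binomial(10, 0.17); P(7 ≤ X ≤ 9) = Σ C(10,k) p^k (1−p)^(10−k) over k:
  k=7: C(10,7)·0.17^7·0.83^3 = 0.000282
  k=8: C(10,8)·0.17^8·0.83^2 = 0.000022
  k=9: C(10,9)·0.17^9·0.83^1 = 0.000001
Total = 0.000304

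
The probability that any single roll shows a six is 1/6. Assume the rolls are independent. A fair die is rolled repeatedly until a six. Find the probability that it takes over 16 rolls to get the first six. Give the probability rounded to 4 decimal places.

0.0541

Y = number of rolls to the first success; geometric, p = 0.166667.
P(Y > 16) = P(first 16 all fail) = (1−p)^16 = 0.054088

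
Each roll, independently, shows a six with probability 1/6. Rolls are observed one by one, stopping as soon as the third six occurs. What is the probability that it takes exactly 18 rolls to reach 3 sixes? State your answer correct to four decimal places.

0.0409

Y = trial on which the third success occurs; negative binomial, r=3, p=0.166667.
P(Y=18) = C(17,2) · p^3 · (1−p)^15
= 136 · 0.0046296 · 0.064905 = 0.040866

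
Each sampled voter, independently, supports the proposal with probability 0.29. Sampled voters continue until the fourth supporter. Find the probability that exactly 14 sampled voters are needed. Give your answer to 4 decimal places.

0.0658

Y = trial on which the fourth success occurs; negative binomial, r=4, p=0.29.
P(Y=14) = C(13,3) · p^4 · (1−p)^10
= 286 · 0.0070728 · 0.032552 = 0.065848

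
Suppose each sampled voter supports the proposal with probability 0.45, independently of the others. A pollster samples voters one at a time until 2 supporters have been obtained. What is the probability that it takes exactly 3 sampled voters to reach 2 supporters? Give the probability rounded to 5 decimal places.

Y = trial on which the second success occurs; negative binomial, r=2, p=0.45.
P(Y=3) = C(2,1) · p^2 · (1−p)^1
= 2 · 0.2025 · 0.55 = 0.2227500

0.22275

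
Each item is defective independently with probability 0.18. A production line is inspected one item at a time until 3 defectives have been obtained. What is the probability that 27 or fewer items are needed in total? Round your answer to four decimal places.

Finishing within 27 items ⇔ at least 3 successes in the first 27. With X ~ Binomial(27, 0.18), P(Y ≤ 27) = 1 − P(X ≤ 2).
  k=0: C(27,0)·0.18^0·0.82^27 = 0.004709
  k=1: C(27,1)·0.18^1·0.82^26 = 0.027912
  k=2: C(27,2)·0.18^2·0.82^25 = 0.079652
1 − 0.112274 = 0.887726

0.8877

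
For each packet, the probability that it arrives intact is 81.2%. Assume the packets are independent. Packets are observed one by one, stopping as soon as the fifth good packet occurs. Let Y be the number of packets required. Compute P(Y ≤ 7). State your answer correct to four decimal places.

Finishing within 7 packets ⇔ at least 5 successes in the first 7. With X ~ Binomial(7, 0.812), P(Y ≤ 7) = 1 − P(X ≤ 4).
  k=0: C(7,0)·0.812^0·0.188^7 = 0.000008
  k=1: C(7,1)·0.812^1·0.188^6 = 0.000251
  k=2: C(7,2)·0.812^2·0.188^5 = 0.003252
  k=3: C(7,3)·0.812^3·0.188^4 = 0.023408
  k=4: C(7,4)·0.812^4·0.188^3 = 0.101103
1 − 0.128023 = 0.871977

0.8720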